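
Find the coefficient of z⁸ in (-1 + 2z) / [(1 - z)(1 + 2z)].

-341

Partial fractions give a closed form: a_n = (1/3)·1^n + (-4/3)·(-2)^n.
At n = 8: a_8 = -341.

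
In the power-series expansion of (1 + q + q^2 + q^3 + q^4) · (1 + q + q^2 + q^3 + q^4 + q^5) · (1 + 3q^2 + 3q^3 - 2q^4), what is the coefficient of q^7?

(1 + q + q^2 + q^3 + q^4) has coefficients 1,1,1,1,1 for degrees 0…4.
(1 + q + q^2 + q^3 + q^4 + q^5) has coefficients 1,1,1,1,1,1,0,0 for degrees 0…7.
Finally multiplying by (1 + 3q^2 + 3q^3 - 2q^4), the product of all factors after the first has coefficients 1,1,4,7,5,5,4,4 for degrees 0…7.
[q^7] = 1·4 + 1·4 + 1·5 + 1·5 + 1·7 = 25.

25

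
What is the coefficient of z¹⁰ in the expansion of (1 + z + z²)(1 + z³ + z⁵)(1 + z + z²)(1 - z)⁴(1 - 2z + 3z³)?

(1 + z + z²) has coefficients 1,1,1 for degrees 0…2.
(1 + z³ + z⁵) has coefficients 1,0,0,1,0,1,0,0,0,0,0 for degrees 0…10.
Multiplying by (1 + z + z²) gives running coefficients 1,1,1,1,1,2,1,1,0,0,0 for degrees 0…10.
Multiplying by (1 - z)⁴ gives running coefficients 1,-3,3,-1,0,1,-4,6,-5,4,-3 for degrees 0…10.
Finally multiplying by (1 - 2z + 3z³), the product of all factors after the first has coefficients 1,-5,9,-4,-7,10,-9,14,-14,2,7 for degrees 0…10.
[z¹⁰] = 1·7 + 1·2 + 1·(-14) = -5.

-5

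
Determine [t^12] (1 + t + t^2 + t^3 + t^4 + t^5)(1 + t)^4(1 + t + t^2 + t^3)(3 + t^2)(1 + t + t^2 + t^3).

322

(1 + t + t^2 + t^3 + t^4 + t^5) has coefficients 1,1,1,1,1,1 for degrees 0…5.
(1 + t)^4 has coefficients 1,4,6,4,1,0,0,0,0,0,0,0,0 for degrees 0…12.
Multiplying by (1 + t + t^2 + t^3) gives running coefficients 1,5,11,15,15,11,5,1,0,0,0,0,0 for degrees 0…12.
Multiplying by (3 + t^2) gives running coefficients 3,15,34,50,56,48,30,14,5,1,0,0,0 for degrees 0…12.
Finally multiplying by (1 + t + t^2 + t^3), the product of all factors after the first has coefficients 3,18,52,102,155,188,184,148,97,50,20,6,1 for degrees 0…12.
[t^12] = 1·1 + 1·6 + 1·20 + 1·50 + 1·97 + 1·148 = 322.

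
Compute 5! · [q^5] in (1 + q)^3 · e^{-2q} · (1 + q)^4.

The EGF product rule gives c_5 = Σ_{k_1+k_2+k_3=5} C(5; k_1,k_2,k_3) · ∏ g_i(k_i), where (1+q)^3 gives the falling factorial (3)_k; e^{-2q} gives (-2)^k; (1+q)^4 gives the falling factorial (4)_k.
g_1(k) for k = 0…5: 1, 3, 6, 6, 0, 0.
g_2(k) for k = 0…5: 1, -2, 4, -8, 16, -32.
g_3(k) for k = 0…5: 1, 4, 12, 24, 24, 0.
First combine the last two factors: h(k) = Σ_j C(k,j)·g_2(j)·g_3(k−j) for k = 0…5: 1, 2, 0, -8, 8, 48.
c_5 = Σ_k C(5,k)·g_1(k)·h(5−k) = 1·1·48 + 5·3·8 + 10·6·(-8) = 48 + 120 − 480 = -312.

-312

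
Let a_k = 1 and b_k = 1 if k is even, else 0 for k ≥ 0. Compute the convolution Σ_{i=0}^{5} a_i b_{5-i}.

3

This is [x^5] in the product of the two ordinary generating functions.
Σ = 1·0 + 1·1 + 1·0 + 1·1 + 1·0 + 1·1 = 3.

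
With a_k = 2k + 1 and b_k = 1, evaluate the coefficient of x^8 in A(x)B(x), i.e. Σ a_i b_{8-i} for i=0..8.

The convolution is the t^8 coefficient of A(t)B(t).
Σ = 1·1 + 3·1 + 5·1 + 7·1 + 9·1 + 11·1 + 13·1 + 15·1 + 17·1 = 81.

81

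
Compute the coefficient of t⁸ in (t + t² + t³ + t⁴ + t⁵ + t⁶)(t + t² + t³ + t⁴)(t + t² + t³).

12

(t + t² + t³ + t⁴ + t⁵ + t⁶) has coefficients 0,1,1,1,1,1,1 for degrees 0…6.
(t + t² + t³ + t⁴) has coefficients 0,1,1,1,1,0,0,0,0 for degrees 0…8.
Finally multiplying by (t + t² + t³), the product of all factors after the first has coefficients 0,0,1,2,3,3,2,1,0 for degrees 0…8.
[t⁸] = 1·1 + 1·2 + 1·3 + 1·3 + 1·2 + 1·1 = 12.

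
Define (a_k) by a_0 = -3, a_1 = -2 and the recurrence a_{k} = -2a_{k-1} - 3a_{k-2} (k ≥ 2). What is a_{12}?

-3287

The ordinary generating function has denominator 1 + 2x + 3x^2.
Iterating the recurrence: a_0,…,a_{12} = -3, -2, 13, -20, 1, 58, -119, 64, 229, -650, 613, 724, -3287.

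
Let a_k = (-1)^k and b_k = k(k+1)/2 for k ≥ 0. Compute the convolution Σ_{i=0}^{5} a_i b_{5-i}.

This is [x^5] in the product of the two ordinary generating functions.
Σ = 1·15 − 1·10 + 1·6 − 1·3 + 1·1 − 1·0 = 9.

9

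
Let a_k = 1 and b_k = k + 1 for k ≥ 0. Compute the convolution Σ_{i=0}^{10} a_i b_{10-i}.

The convolution is the x^10 coefficient of A(x)B(x).
Σ = 1·11 + 1·10 + 1·9 + 1·8 + 1·7 + 1·6 + 1·5 + 1·4 + 1·3 + 1·2 + 1·1 = 66.

66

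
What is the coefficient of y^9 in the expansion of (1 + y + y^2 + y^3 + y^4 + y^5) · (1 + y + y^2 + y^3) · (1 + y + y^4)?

5

(1 + y + y^2 + y^3 + y^4 + y^5) has coefficients 1,1,1,1,1,1 for degrees 0…5.
(1 + y + y^2 + y^3) has coefficients 1,1,1,1,0,0,0,0,0,0 for degrees 0…9.
Finally multiplying by (1 + y + y^4), the product of all factors after the first has coefficients 1,2,2,2,2,1,1,1,0,0 for degrees 0…9.
[y^9] = 1·0 + 1·0 + 1·1 + 1·1 + 1·1 + 1·2 = 5.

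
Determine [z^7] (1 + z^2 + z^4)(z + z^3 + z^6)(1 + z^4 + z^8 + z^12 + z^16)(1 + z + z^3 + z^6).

5

(1 + z^2 + z^4) has coefficients 1,0,1,0,1 for degrees 0…4.
(z + z^3 + z^6) has coefficients 0,1,0,1,0,0,1,0 for degrees 0…7.
Multiplying by (1 + z^4 + z^8 + z^12 + z^16) gives running coefficients 0,1,0,1,0,1,1,1 for degrees 0…7.
Finally multiplying by (1 + z + z^3 + z^6), the product of all factors after the first has coefficients 0,1,1,1,2,1,3,3 for degrees 0…7.
[z^7] = 1·3 + 1·1 + 1·1 = 5.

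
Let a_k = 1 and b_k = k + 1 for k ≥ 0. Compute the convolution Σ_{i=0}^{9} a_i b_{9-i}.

55

The convolution is the x^9 coefficient of A(x)B(x).
Σ = 1·10 + 1·9 + 1·8 + 1·7 + 1·6 + 1·5 + 1·4 + 1·3 + 1·2 + 1·1 = 55.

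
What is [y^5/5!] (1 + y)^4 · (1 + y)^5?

15120

The EGF product rule gives c_5 = Σ_{k_1+k_2=5} C(5; k_1,k_2) · ∏ g_i(k_i), where (1+y)^4 gives the falling factorial (4)_k; (1+y)^5 gives the falling factorial (5)_k.
g_1(k) for k = 0…5: 1, 4, 12, 24, 24, 0.
g_2(k) for k = 0…5: 1, 5, 20, 60, 120, 120.
c_5 = Σ_k C(5,k)·g_1(k)·g_2(5−k) = 1·1·120 + 5·4·120 + 10·12·60 + 10·24·20 + 5·24·5 = 120 + 2400 + 7200 + 4800 + 600 = 15120.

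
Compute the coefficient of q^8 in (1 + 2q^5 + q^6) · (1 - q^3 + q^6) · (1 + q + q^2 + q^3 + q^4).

(1 + 2q^5 + q^6) has coefficients 1,0,0,0,0,2,1 for degrees 0…6.
(1 - q^3 + q^6) has coefficients 1,0,0,-1,0,0,1,0,0 for degrees 0…8.
Finally multiplying by (1 + q + q^2 + q^3 + q^4), the product of all factors after the first has coefficients 1,1,1,0,0,-1,0,0,1 for degrees 0…8.
[q^8] = 1·1 + 2·0 + 1·1 = 2.

2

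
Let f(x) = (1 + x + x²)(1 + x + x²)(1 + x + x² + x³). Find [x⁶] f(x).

3

(1 + x + x²) has coefficients 1,1,1 for degrees 0…2.
(1 + x + x²) has coefficients 1,1,1,0,0,0,0 for degrees 0…6.
Finally multiplying by (1 + x + x² + x³), the product of all factors after the first has coefficients 1,2,3,3,2,1,0 for degrees 0…6.
[x⁶] = 1·0 + 1·1 + 1·2 = 3.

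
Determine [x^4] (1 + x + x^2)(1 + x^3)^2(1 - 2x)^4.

-6

(1 + x + x^2) has coefficients 1,1,1 for degrees 0…2.
(1 + x^3)^2 has coefficients 1,0,0,2,0 for degrees 0…4.
Finally multiplying by (1 - 2x)^4, the product of all factors after the first has coefficients 1,-8,24,-30,0 for degrees 0…4.
[x^4] = 1·0 + 1·(-30) + 1·24 = -6.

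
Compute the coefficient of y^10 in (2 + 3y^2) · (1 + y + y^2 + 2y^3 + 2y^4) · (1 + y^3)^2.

7

(2 + 3y^2) has coefficients 2,0,3 for degrees 0…2.
(1 + y + y^2 + 2y^3 + 2y^4) has coefficients 1,1,1,2,2,0,0,0,0,0,0 for degrees 0…10.
Finally multiplying by (1 + y^3)^2, the product of all factors after the first has coefficients 1,1,1,4,4,2,5,5,1,2,2 for degrees 0…10.
[y^10] = 2·2 + 3·1 = 7.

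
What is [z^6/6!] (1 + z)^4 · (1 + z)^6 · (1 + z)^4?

The EGF product rule gives c_6 = Σ_{k_1+k_2+k_3=6} C(6; k_1,k_2,k_3) · ∏ g_i(k_i), where (1+z)^4 gives the falling factorial (4)_k; (1+z)^6 gives the falling factorial (6)_k; (1+z)^4 gives the falling factorial (4)_k.
g_1(k) for k = 0…6: 1, 4, 12, 24, 24, 0, 0.
g_2(k) for k = 0…6: 1, 6, 30, 120, 360, 720, 720.
g_3(k) for k = 0…6: 1, 4, 12, 24, 24, 0, 0.
First combine the last two factors: h(k) = Σ_j C(k,j)·g_2(j)·g_3(k−j) for k = 0…6: 1, 10, 90, 720, 5040, 30240, 151200.
c_6 = Σ_k C(6,k)·g_1(k)·h(6−k) = 1·1·151200 + 6·4·30240 + 15·12·5040 + 20·24·720 + 15·24·90 = 151200 + 725760 + 907200 + 345600 + 32400 = 2162160.

2162160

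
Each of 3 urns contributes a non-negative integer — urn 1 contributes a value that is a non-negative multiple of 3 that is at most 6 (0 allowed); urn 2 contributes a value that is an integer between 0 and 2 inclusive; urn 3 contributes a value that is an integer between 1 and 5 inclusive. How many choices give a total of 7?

The generating function for the choices is (1 + z³ + z⁶)·(1 + z + z²)·(z + z² + z³ + z⁴ + z⁵); the count is [z⁷].
(1 + z³ + z⁶) has coefficients 1,0,0,1,0,0,1 for degrees 0…6.
(1 + z + z²) has coefficients 1,1,1,0,0,0,0,0 for degrees 0…7.
Finally multiplying by (z + z² + z³ + z⁴ + z⁵), the product of all factors after the first has coefficients 0,1,2,3,3,3,2,1 for degrees 0…7.
[z⁷] = 1·1 + 1·3 + 1·1 = 5.

5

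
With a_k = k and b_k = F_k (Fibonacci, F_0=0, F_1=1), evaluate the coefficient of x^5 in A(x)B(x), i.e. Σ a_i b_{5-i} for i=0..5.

This is [x^5] in the product of the two ordinary generating functions.
Σ = 0·5 + 1·3 + 2·2 + 3·1 + 4·1 + 5·0 = 14.

14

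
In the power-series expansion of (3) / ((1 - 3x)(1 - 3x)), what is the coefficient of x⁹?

The denominator gives the recurrence a_n = 6a_(n−1) − 9a_(n−2) for n ≥ 3; the numerator fixes a_0 = 3, a_1 = 18, a_2 = 81.
Iterating: 3, 18, 81, 324, 1215, 4374, 15309, 52488, 177147, 590490, so a_9 = 590490.

590490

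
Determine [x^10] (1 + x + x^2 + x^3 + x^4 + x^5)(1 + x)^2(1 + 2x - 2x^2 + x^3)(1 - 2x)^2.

-3

(1 + x + x^2 + x^3 + x^4 + x^5) has coefficients 1,1,1,1,1,1 for degrees 0…5.
(1 + x)^2 has coefficients 1,2,1,0,0,0,0,0,0,0,0 for degrees 0…10.
Multiplying by (1 + 2x - 2x^2 + x^3) gives running coefficients 1,4,3,-1,0,1,0,0,0,0,0 for degrees 0…10.
Finally multiplying by (1 - 2x)^2, the product of all factors after the first has coefficients 1,0,-9,3,16,-3,-4,4,0,0,0 for degrees 0…10.
[x^10] = 1·0 + 1·0 + 1·0 + 1·4 + 1·(-4) + 1·(-3) = -3.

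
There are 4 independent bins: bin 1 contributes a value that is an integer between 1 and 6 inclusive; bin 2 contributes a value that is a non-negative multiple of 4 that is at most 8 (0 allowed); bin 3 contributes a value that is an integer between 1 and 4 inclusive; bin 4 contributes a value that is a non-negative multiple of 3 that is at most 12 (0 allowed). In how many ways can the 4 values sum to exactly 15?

The generating function for the choices is (q + q² + q³ + q⁴ + q⁵ + q⁶)·(1 + q⁴ + q⁸)·(q + q² + q³ + q⁴)·(1 + q³ + q⁶ + q⁹ + q¹²); the count is [q¹⁵].
(q + q² + q³ + q⁴ + q⁵ + q⁶) has coefficients 0,1,1,1,1,1,1 for degrees 0…6.
(1 + q⁴ + q⁸) has coefficients 1,0,0,0,1,0,0,0,1,0,0,0,0,0,0,0 for degrees 0…15.
Multiplying by (q + q² + q³ + q⁴) gives running coefficients 0,1,1,1,1,1,1,1,1,1,1,1,1,0,0,0 for degrees 0…15.
Finally multiplying by (1 + q³ + q⁶ + q⁹ + q¹²), the product of all factors after the first has coefficients 0,1,1,1,2,2,2,3,3,3,4,4,4,4,4,4 for degrees 0…15.
[q¹⁵] = 1·4 + 1·4 + 1·4 + 1·4 + 1·4 + 1·3 = 23.

23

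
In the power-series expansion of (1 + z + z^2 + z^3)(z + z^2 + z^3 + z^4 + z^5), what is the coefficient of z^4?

(1 + z + z^2 + z^3) has coefficients 1,1,1,1 for degrees 0…3.
(z + z^2 + z^3 + z^4 + z^5) has coefficients 0,1,1,1,1 for degrees 0…4.
[z^4] = 1·1 + 1·1 + 1·1 + 1·1 = 4.

4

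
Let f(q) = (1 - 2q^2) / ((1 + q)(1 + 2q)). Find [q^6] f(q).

65

The denominator gives the recurrence a_n = −3a_(n−1) − 2a_(n−2) for n ≥ 3; the numerator fixes a_0 = 1, a_1 = -3, a_2 = 5.
Iterating: 1, -3, 5, -9, 17, -33, 65, so a_6 = 65.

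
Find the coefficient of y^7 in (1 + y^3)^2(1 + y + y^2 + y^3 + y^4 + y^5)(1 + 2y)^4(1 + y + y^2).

(1 + y^3)^2 has coefficients 1,0,0,2,0,0,1 for degrees 0…6.
(1 + y + y^2 + y^3 + y^4 + y^5) has coefficients 1,1,1,1,1,1,0,0 for degrees 0…7.
Multiplying by (1 + 2y)^4 gives running coefficients 1,9,33,65,81,81,80,72 for degrees 0…7.
Finally multiplying by (1 + y + y^2), the product of all factors after the first has coefficients 1,10,43,107,179,227,242,233 for degrees 0…7.
[y^7] = 1·233 + 2·179 + 1·10 = 601.

601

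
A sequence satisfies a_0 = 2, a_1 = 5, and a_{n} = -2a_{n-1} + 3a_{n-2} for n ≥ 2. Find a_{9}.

14765

The ordinary generating function has denominator 1 + 2q - 3q^2.
Iterating the recurrence: a_0,…,a_{9} = 2, 5, -4, 23, -58, 185, -544, 1643, -4918, 14765.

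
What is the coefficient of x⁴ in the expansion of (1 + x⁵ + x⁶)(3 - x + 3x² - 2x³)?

(1 + x⁵ + x⁶) has coefficients 1,0,0,0,0 for degrees 0…4.
(3 - x + 3x² - 2x³) has coefficients 3,-1,3,-2,0 for degrees 0…4.
[x⁴] = 1·0 = 0.

0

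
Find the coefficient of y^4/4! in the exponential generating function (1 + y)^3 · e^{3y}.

The EGF product rule gives c_4 = Σ_{k_1+k_2=4} C(4; k_1,k_2) · ∏ g_i(k_i), where (1+y)^3 gives the falling factorial (3)_k; e^{3y} gives (3)^k.
g_1(k) for k = 0…4: 1, 3, 6, 6, 0.
g_2(k) for k = 0…4: 1, 3, 9, 27, 81.
c_4 = Σ_k C(4,k)·g_1(k)·g_2(4−k) = 1·1·81 + 4·3·27 + 6·6·9 + 4·6·3 = 81 + 324 + 324 + 72 = 801.

801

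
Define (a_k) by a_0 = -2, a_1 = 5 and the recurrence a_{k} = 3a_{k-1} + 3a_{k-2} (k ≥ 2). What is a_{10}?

The ordinary generating function has denominator 1 - 3y - 3y^2.
Iterating the recurrence: a_0,…,a_{10} = -2, 5, 9, 42, 153, 585, 2214, 8397, 31833, 120690, 457569.

457569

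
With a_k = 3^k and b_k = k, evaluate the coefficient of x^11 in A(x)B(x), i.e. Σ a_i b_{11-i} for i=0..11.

This is [x^11] in the product of the two ordinary generating functions.
Σ = 1·11 + 3·10 + 9·9 + 27·8 + 81·7 + 243·6 + 729·5 + 2187·4 + 6561·3 + 19683·2 + 59049·1 + 177147·0 = 132854.

132854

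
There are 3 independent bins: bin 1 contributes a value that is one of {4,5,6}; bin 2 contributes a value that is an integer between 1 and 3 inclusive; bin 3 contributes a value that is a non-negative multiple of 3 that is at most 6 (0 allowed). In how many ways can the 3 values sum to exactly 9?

3

The generating function for the choices is (t^4 + t^5 + t^6)·(t + t^2 + t^3)·(1 + t^3 + t^6); the count is [t^9].
(t^4 + t^5 + t^6) has coefficients 0,0,0,0,1,1,1 for degrees 0…6.
(t + t^2 + t^3) has coefficients 0,1,1,1,0,0,0,0,0,0 for degrees 0…9.
Finally multiplying by (1 + t^3 + t^6), the product of all factors after the first has coefficients 0,1,1,1,1,1,1,1,1,1 for degrees 0…9.
[t^9] = 1·1 + 1·1 + 1·1 = 3.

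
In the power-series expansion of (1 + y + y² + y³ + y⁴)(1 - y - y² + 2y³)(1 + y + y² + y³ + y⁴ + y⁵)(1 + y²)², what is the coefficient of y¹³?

10

(1 + y + y² + y³ + y⁴) has coefficients 1,1,1,1,1 for degrees 0…4.
(1 - y - y² + 2y³) has coefficients 1,-1,-1,2,0,0,0,0,0,0,0,0,0,0 for degrees 0…13.
Multiplying by (1 + y + y² + y³ + y⁴ + y⁵) gives running coefficients 1,0,-1,1,1,1,0,1,2,0,0,0,0,0 for degrees 0…13.
Finally multiplying by (1 + y²)², the product of all factors after the first has coefficients 1,0,1,1,0,3,1,4,3,3,4,1,2,0 for degrees 0…13.
[y¹³] = 1·0 + 1·2 + 1·1 + 1·4 + 1·3 = 10.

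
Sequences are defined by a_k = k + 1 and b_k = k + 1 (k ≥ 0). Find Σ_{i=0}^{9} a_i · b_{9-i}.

220

Write out a_i and b_{9-i} for i = 0,…,9 and sum the products.
Σ = 1·10 + 2·9 + 3·8 + 4·7 + 5·6 + 6·5 + 7·4 + 8·3 + 9·2 + 10·1 = 220.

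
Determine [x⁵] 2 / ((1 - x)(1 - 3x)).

The denominator gives the recurrence a_n = 4a_(n−1) − 3a_(n−2) for n ≥ 2; the numerator fixes a_0 = 2, a_1 = 8.
Iterating: 2, 8, 26, 80, 242, 728, so a_5 = 728.

728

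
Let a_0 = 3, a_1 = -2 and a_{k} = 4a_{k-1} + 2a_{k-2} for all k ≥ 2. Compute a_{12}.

The ordinary generating function has denominator 1 - 4z - 2z^2.
Iterating the recurrence: a_0,…,a_{12} = 3, -2, -2, -12, -52, -232, -1032, -4592, -20432, -90912, -404512, -1799872, -8008512.

-8008512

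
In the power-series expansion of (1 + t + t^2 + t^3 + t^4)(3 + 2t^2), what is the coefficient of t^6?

2

(1 + t + t^2 + t^3 + t^4) has coefficients 1,1,1,1,1 for degrees 0…4.
(3 + 2t^2) has coefficients 3,0,2,0,0,0,0 for degrees 0…6.
[t^6] = 1·0 + 1·0 + 1·0 + 1·0 + 1·2 = 2.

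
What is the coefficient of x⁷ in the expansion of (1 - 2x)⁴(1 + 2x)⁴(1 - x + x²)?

256

(1 - 2x)⁴ has coefficients 1,-8,24,-32,16 for degrees 0…4.
(1 + 2x)⁴ has coefficients 1,8,24,32,16,0,0,0 for degrees 0…7.
Finally multiplying by (1 - x + x²), the product of all factors after the first has coefficients 1,7,17,16,8,16,16,0 for degrees 0…7.
[x⁷] = 1·0 − 8·16 + 24·16 − 32·8 + 16·16 = 256.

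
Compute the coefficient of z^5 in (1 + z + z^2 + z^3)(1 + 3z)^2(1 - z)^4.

(1 + z + z^2 + z^3) has coefficients 1,1,1,1 for degrees 0…3.
(1 + 3z)^2 has coefficients 1,6,9,0,0,0 for degrees 0…5.
Finally multiplying by (1 - z)^4, the product of all factors after the first has coefficients 1,2,-9,-4,31,-30 for degrees 0…5.
[z^5] = 1·(-30) + 1·31 + 1·(-4) + 1·(-9) = -12.

-12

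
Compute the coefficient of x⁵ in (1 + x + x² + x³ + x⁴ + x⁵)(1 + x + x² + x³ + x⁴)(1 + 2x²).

13

(1 + x + x² + x³ + x⁴ + x⁵) has coefficients 1,1,1,1,1,1 for degrees 0…5.
(1 + x + x² + x³ + x⁴) has coefficients 1,1,1,1,1,0 for degrees 0…5.
Finally multiplying by (1 + 2x²), the product of all factors after the first has coefficients 1,1,3,3,3,2 for degrees 0…5.
[x⁵] = 1·2 + 1·3 + 1·3 + 1·3 + 1·1 + 1·1 = 13.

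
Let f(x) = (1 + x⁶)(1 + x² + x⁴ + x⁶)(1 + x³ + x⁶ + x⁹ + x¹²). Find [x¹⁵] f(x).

3

(1 + x⁶) has coefficients 1,0,0,0,0,0,1 for degrees 0…6.
(1 + x² + x⁴ + x⁶) has coefficients 1,0,1,0,1,0,1,0,0,0,0,0,0,0,0,0 for degrees 0…15.
Finally multiplying by (1 + x³ + x⁶ + x⁹ + x¹²), the product of all factors after the first has coefficients 1,0,1,1,1,1,2,1,1,2,1,1,2,1,1,1 for degrees 0…15.
[x¹⁵] = 1·1 + 1·2 = 3.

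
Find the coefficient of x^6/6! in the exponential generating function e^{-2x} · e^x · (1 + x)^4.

The EGF product rule gives c_6 = Σ_{k_1+k_2+k_3=6} C(6; k_1,k_2,k_3) · ∏ g_i(k_i), where e^{-2x} gives (-2)^k; e^x gives (1)^k; (1+x)^4 gives the falling factorial (4)_k.
g_1(k) for k = 0…6: 1, -2, 4, -8, 16, -32, 64.
g_2(k) for k = 0…6: 1, 1, 1, 1, 1, 1, 1.
g_3(k) for k = 0…6: 1, 4, 12, 24, 24, 0, 0.
First combine the last two factors: h(k) = Σ_j C(k,j)·g_2(j)·g_3(k−j) for k = 0…6: 1, 5, 21, 73, 209, 501, 1045.
c_6 = Σ_k C(6,k)·g_1(k)·h(6−k) = 1·1·1045 + 6·(-2)·501 + 15·4·209 + 20·(-8)·73 + 15·16·21 + 6·(-32)·5 + 1·64·1 = 1045 − 6012 + 12540 − 11680 + 5040 − 960 + 64 = 37.

37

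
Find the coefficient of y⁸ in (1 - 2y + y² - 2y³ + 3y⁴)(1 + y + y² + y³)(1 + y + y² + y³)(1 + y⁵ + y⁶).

4

(1 - 2y + y² - 2y³ + 3y⁴) has coefficients 1,-2,1,-2,3 for degrees 0…4.
(1 + y + y² + y³) has coefficients 1,1,1,1,0,0,0,0,0 for degrees 0…8.
Multiplying by (1 + y + y² + y³) gives running coefficients 1,2,3,4,3,2,1,0,0 for degrees 0…8.
Finally multiplying by (1 + y⁵ + y⁶), the product of all factors after the first has coefficients 1,2,3,4,3,3,4,5,7 for degrees 0…8.
[y⁸] = 1·7 − 2·5 + 1·4 − 2·3 + 3·3 = 4.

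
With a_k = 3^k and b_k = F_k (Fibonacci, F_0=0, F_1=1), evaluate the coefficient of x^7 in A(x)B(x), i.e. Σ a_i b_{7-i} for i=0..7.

1297

Write out a_i and b_{7-i} for i = 0,…,7 and sum the products.
Σ = 1·13 + 3·8 + 9·5 + 27·3 + 81·2 + 243·1 + 729·1 + 2187·0 = 1297.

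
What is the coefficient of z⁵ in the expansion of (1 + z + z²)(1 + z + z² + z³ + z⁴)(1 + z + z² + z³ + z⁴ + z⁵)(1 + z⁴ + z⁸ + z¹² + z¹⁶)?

17

(1 + z + z²) has coefficients 1,1,1 for degrees 0…2.
(1 + z + z² + z³ + z⁴) has coefficients 1,1,1,1,1,0 for degrees 0…5.
Multiplying by (1 + z + z² + z³ + z⁴ + z⁵) gives running coefficients 1,2,3,4,5,5 for degrees 0…5.
Finally multiplying by (1 + z⁴ + z⁸ + z¹² + z¹⁶), the product of all factors after the first has coefficients 1,2,3,4,6,7 for degrees 0…5.
[z⁵] = 1·7 + 1·6 + 1·4 = 17.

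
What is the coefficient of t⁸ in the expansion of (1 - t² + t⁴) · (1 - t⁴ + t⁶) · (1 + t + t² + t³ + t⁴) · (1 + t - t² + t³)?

0

(1 - t² + t⁴) has coefficients 1,0,-1,0,1 for degrees 0…4.
(1 - t⁴ + t⁶) has coefficients 1,0,0,0,-1,0,1,0,0 for degrees 0…8.
Multiplying by (1 + t + t² + t³ + t⁴) gives running coefficients 1,1,1,1,0,-1,0,0,0 for degrees 0…8.
Finally multiplying by (1 + t - t² + t³), the product of all factors after the first has coefficients 1,2,1,2,1,-1,0,1,-1 for degrees 0…8.
[t⁸] = 1·(-1) − 1·0 + 1·1 = 0.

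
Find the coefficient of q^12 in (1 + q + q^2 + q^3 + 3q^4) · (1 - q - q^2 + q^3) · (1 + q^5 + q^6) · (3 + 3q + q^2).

(1 + q + q^2 + q^3 + 3q^4) has coefficients 1,1,1,1,3 for degrees 0…4.
(1 - q - q^2 + q^3) has coefficients 1,-1,-1,1,0,0,0,0,0,0,0,0,0 for degrees 0…12.
Multiplying by (1 + q^5 + q^6) gives running coefficients 1,-1,-1,1,0,1,0,-2,0,1,0,0,0 for degrees 0…12.
Finally multiplying by (3 + 3q + q^2), the product of all factors after the first has coefficients 3,0,-5,-1,2,4,3,-5,-6,1,3,1,0 for degrees 0…12.
[q^12] = 1·0 + 1·1 + 1·3 + 1·1 + 3·(-6) = -13.

-13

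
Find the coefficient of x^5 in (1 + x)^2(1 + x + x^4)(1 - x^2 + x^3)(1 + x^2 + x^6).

3

(1 + x)^2 has coefficients 1,2,1 for degrees 0…2.
(1 + x + x^4) has coefficients 1,1,0,0,1,0 for degrees 0…5.
Multiplying by (1 - x^2 + x^3) gives running coefficients 1,1,-1,0,2,0 for degrees 0…5.
Finally multiplying by (1 + x^2 + x^6), the product of all factors after the first has coefficients 1,1,0,1,1,0 for degrees 0…5.
[x^5] = 1·0 + 2·1 + 1·1 = 3.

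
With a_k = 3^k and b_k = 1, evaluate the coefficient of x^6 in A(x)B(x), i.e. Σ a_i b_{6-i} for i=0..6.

1093

This is [x^6] in the product of the two ordinary generating functions.
Σ = 1·1 + 3·1 + 9·1 + 27·1 + 81·1 + 243·1 + 729·1 = 1093.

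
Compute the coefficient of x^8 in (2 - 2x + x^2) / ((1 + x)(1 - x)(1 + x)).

22

The denominator gives the recurrence a_n = −a_(n−1) + a_(n−2) + a_(n−3) for n ≥ 3; the numerator fixes a_0 = 2, a_1 = -4, a_2 = 7.
Iterating: 2, -4, 7, -9, 12, -14, 17, -19, 22, so a_8 = 22.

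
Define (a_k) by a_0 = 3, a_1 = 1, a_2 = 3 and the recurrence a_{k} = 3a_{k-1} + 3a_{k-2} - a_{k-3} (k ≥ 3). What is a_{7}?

1801

The ordinary generating function has denominator 1 - 3t - 3t^2 + t^3.
Iterating the recurrence: a_0,…,a_{7} = 3, 1, 3, 9, 35, 129, 483, 1801.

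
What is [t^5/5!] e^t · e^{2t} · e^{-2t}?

1

The EGF product rule gives c_5 = Σ_{k_1+k_2+k_3=5} C(5; k_1,k_2,k_3) · ∏ g_i(k_i), where e^t gives (1)^k; e^{2t} gives (2)^k; e^{-2t} gives (-2)^k.
g_1(k) for k = 0…5: 1, 1, 1, 1, 1, 1.
g_2(k) for k = 0…5: 1, 2, 4, 8, 16, 32.
g_3(k) for k = 0…5: 1, -2, 4, -8, 16, -32.
First combine the last two factors: h(k) = Σ_j C(k,j)·g_2(j)·g_3(k−j) for k = 0…5: 1, 0, 0, 0, 0, 0.
c_5 = Σ_k C(5,k)·g_1(k)·h(5−k) = 1·1·1 = 1.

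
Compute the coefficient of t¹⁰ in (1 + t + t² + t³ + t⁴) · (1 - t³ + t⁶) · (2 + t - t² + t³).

(1 + t + t² + t³ + t⁴) has coefficients 1,1,1,1,1 for degrees 0…4.
(1 - t³ + t⁶) has coefficients 1,0,0,-1,0,0,1,0,0,0,0 for degrees 0…10.
Finally multiplying by (2 + t - t² + t³), the product of all factors after the first has coefficients 2,1,-1,-1,-1,1,1,1,-1,1,0 for degrees 0…10.
[t¹⁰] = 1·0 + 1·1 + 1·(-1) + 1·1 + 1·1 = 2.

2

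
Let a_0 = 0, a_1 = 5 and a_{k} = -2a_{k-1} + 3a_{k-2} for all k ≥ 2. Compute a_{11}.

221435

The ordinary generating function has denominator 1 + 2q - 3q^2.
Iterating the recurrence: a_0,…,a_{11} = 0, 5, -10, 35, -100, 305, -910, 2735, -8200, 24605, -73810, 221435.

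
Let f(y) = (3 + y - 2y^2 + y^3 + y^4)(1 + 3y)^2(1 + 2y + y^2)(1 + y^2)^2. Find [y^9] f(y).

(3 + y - 2y^2 + y^3 + y^4) has coefficients 3,1,-2,1,1 for degrees 0…4.
(1 + 3y)^2 has coefficients 1,6,9,0,0,0,0,0,0,0 for degrees 0…9.
Multiplying by (1 + 2y + y^2) gives running coefficients 1,8,22,24,9,0,0,0,0,0 for degrees 0…9.
Finally multiplying by (1 + y^2)^2, the product of all factors after the first has coefficients 1,8,24,40,54,56,40,24,9,0 for degrees 0…9.
[y^9] = 3·0 + 1·9 − 2·24 + 1·40 + 1·56 = 57.

57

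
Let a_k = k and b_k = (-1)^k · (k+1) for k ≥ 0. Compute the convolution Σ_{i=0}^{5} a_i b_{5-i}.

3

Write out a_i and b_{5-i} for i = 0,…,5 and sum the products.
Σ = 0·(-6) + 1·5 + 2·(-4) + 3·3 + 4·(-2) + 5·1 = 3.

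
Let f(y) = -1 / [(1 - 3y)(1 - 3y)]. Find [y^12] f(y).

The denominator gives the recurrence a_n = 6a_(n−1) − 9a_(n−2) for n ≥ 2; the numerator fixes a_0 = -1, a_1 = -6.
Iterating: -1, -6, -27, -108, -405, -1458, -5103, -17496, -59049, -196830, -649539, -2125764, -6908733, so a_12 = -6908733.

-6908733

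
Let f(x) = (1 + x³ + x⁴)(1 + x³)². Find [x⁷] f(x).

(1 + x³ + x⁴) has coefficients 1,0,0,1,1 for degrees 0…4.
(1 + x³)² has coefficients 1,0,0,2,0,0,1,0 for degrees 0…7.
[x⁷] = 1·0 + 1·0 + 1·2 = 2.

2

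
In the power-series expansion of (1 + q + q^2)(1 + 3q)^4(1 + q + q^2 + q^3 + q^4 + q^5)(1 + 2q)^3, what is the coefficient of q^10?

17624

(1 + q + q^2) has coefficients 1,1,1 for degrees 0…2.
(1 + 3q)^4 has coefficients 1,12,54,108,81,0,0,0,0,0,0 for degrees 0…10.
Multiplying by (1 + q + q^2 + q^3 + q^4 + q^5) gives running coefficients 1,13,67,175,256,256,255,243,189,81,0 for degrees 0…10.
Finally multiplying by (1 + 2q)^3, the product of all factors after the first has coefficients 1,19,157,741,2214,4428,6263,6893,6755,6171,4698 for degrees 0…10.
[q^10] = 1·4698 + 1·6171 + 1·6755 = 17624.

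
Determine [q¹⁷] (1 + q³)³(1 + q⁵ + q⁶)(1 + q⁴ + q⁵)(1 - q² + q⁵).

(1 + q³)³ has coefficients 1,0,0,3,0,0,3,0,0,1 for degrees 0…9.
(1 + q⁵ + q⁶) has coefficients 1,0,0,0,0,1,1,0,0,0,0,0,0,0,0,0,0,0 for degrees 0…17.
Multiplying by (1 + q⁴ + q⁵) gives running coefficients 1,0,0,0,1,2,1,0,0,1,2,1,0,0,0,0,0,0 for degrees 0…17.
Finally multiplying by (1 - q² + q⁵), the product of all factors after the first has coefficients 1,0,-1,0,1,3,0,-2,-1,2,4,1,-2,-1,1,2,1,0 for degrees 0…17.
[q¹⁷] = 1·0 + 3·1 + 3·1 + 1·(-1) = 5.

5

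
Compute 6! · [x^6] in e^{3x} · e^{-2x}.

The EGF product rule gives c_6 = Σ_{k_1+k_2=6} C(6; k_1,k_2) · ∏ g_i(k_i), where e^{3x} gives (3)^k; e^{-2x} gives (-2)^k.
g_1(k) for k = 0…6: 1, 3, 9, 27, 81, 243, 729.
g_2(k) for k = 0…6: 1, -2, 4, -8, 16, -32, 64.
c_6 = Σ_k C(6,k)·g_1(k)·g_2(6−k) = 1·1·64 + 6·3·(-32) + 15·9·16 + 20·27·(-8) + 15·81·4 + 6·243·(-2) + 1·729·1 = 64 − 576 + 2160 − 4320 + 4860 − 2916 + 729 = 1.

1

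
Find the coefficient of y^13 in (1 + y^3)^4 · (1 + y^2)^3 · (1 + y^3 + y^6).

(1 + y^3)^4 has coefficients 1,0,0,4,0,0,6,0,0,4,0,0,1 for degrees 0…12.
(1 + y^2)^3 has coefficients 1,0,3,0,3,0,1,0,0,0,0,0,0,0 for degrees 0…13.
Finally multiplying by (1 + y^3 + y^6), the product of all factors after the first has coefficients 1,0,3,1,3,3,2,3,3,1,3,0,1,0 for degrees 0…13.
[y^13] = 1·0 + 4·3 + 6·3 + 4·3 + 1·0 = 42.

42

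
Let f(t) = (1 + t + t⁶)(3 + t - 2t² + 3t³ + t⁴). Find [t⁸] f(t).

-2

(1 + t + t⁶) has coefficients 1,1,0,0,0,0,1 for degrees 0…6.
(3 + t - 2t² + 3t³ + t⁴) has coefficients 3,1,-2,3,1,0,0,0,0 for degrees 0…8.
[t⁸] = 1·0 + 1·0 + 1·(-2) = -2.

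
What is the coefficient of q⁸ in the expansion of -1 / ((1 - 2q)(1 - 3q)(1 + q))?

Partial fractions give a closed form: a_n = (4/3)·2^n + (-9/4)·3^n + (-1/12)·(-1)^n.
At n = 8: a_8 = -14421.

-14421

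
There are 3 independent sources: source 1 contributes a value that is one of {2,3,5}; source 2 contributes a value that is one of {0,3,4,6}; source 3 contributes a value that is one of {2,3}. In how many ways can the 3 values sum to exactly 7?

The generating function for the choices is (q^2 + q^3 + q^5)·(1 + q^3 + q^4 + q^6)·(q^2 + q^3); the count is [q^7].
(q^2 + q^3 + q^5) has coefficients 0,0,1,1,0,1 for degrees 0…5.
(1 + q^3 + q^4 + q^6) has coefficients 1,0,0,1,1,0,1,0 for degrees 0…7.
Finally multiplying by (q^2 + q^3), the product of all factors after the first has coefficients 0,0,1,1,0,1,2,1 for degrees 0…7.
[q^7] = 1·1 + 1·0 + 1·1 = 2.

2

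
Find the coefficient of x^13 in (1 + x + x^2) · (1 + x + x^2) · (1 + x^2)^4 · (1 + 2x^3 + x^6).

(1 + x + x^2) has coefficients 1,1,1 for degrees 0…2.
(1 + x + x^2) has coefficients 1,1,1,0,0,0,0,0,0,0,0,0,0,0 for degrees 0…13.
Multiplying by (1 + x^2)^4 gives running coefficients 1,1,5,4,10,6,10,4,5,1,1,0,0,0 for degrees 0…13.
Finally multiplying by (1 + 2x^3 + x^6), the product of all factors after the first has coefficients 1,1,5,6,12,16,19,25,22,25,19,16,12,6 for degrees 0…13.
[x^13] = 1·6 + 1·12 + 1·16 = 34.

34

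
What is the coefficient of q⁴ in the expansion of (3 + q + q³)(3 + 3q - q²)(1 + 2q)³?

111

(3 + q + q³) has coefficients 3,1,0,1 for degrees 0…3.
(3 + 3q - q²) has coefficients 3,3,-1,0,0 for degrees 0…4.
Finally multiplying by (1 + 2q)³, the product of all factors after the first has coefficients 3,21,53,54,12 for degrees 0…4.
[q⁴] = 3·12 + 1·54 + 1·21 = 111.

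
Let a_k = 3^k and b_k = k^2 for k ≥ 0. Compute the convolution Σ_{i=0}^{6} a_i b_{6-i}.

Write out a_i and b_{6-i} for i = 0,…,6 and sum the products.
Σ = 1·36 + 3·25 + 9·16 + 27·9 + 81·4 + 243·1 + 729·0 = 1065.

1065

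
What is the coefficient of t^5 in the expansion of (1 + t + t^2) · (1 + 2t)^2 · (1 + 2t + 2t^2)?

(1 + t + t^2) has coefficients 1,1,1 for degrees 0…2.
(1 + 2t)^2 has coefficients 1,4,4,0,0,0 for degrees 0…5.
Finally multiplying by (1 + 2t + 2t^2), the product of all factors after the first has coefficients 1,6,14,16,8,0 for degrees 0…5.
[t^5] = 1·0 + 1·8 + 1·16 = 24.

24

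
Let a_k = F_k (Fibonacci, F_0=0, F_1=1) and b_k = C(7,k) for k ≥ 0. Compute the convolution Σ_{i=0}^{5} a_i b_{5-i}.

The convolution is the x^5 coefficient of A(x)B(x).
Σ = 0·21 + 1·35 + 1·35 + 2·21 + 3·7 + 5·1 = 138.

138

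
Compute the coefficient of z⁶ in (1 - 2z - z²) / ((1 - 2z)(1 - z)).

-30

The denominator gives the recurrence a_n = 3a_(n−1) − 2a_(n−2) for n ≥ 3; the numerator fixes a_0 = 1, a_1 = 1, a_2 = 0.
Iterating: 1, 1, 0, -2, -6, -14, -30, so a_6 = -30.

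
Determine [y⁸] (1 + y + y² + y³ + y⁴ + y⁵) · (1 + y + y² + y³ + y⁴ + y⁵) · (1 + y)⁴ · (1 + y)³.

(1 + y + y² + y³ + y⁴ + y⁵) has coefficients 1,1,1,1,1,1 for degrees 0…5.
(1 + y + y² + y³ + y⁴ + y⁵) has coefficients 1,1,1,1,1,1,0,0,0 for degrees 0…8.
Multiplying by (1 + y)⁴ gives running coefficients 1,5,11,15,16,16,15,11,5 for degrees 0…8.
Finally multiplying by (1 + y)³, the product of all factors after the first has coefficients 1,8,29,64,99,120,126,120,99 for degrees 0…8.
[y⁸] = 1·99 + 1·120 + 1·126 + 1·120 + 1·99 + 1·64 = 628.

628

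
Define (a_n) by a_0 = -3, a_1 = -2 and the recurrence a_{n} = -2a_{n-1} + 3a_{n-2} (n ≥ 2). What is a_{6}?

The ordinary generating function has denominator 1 + 2x - 3x^2.
Iterating the recurrence: a_0,…,a_{6} = -3, -2, -5, 4, -23, 58, -185.

-185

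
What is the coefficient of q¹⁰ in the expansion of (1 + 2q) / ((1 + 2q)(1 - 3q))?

59049

The denominator gives the recurrence a_n = a_(n−1) + 6a_(n−2) for n ≥ 2; the numerator fixes a_0 = 1, a_1 = 3.
Iterating: 1, 3, 9, 27, 81, 243, 729, 2187, 6561, 19683, 59049, so a_10 = 59049.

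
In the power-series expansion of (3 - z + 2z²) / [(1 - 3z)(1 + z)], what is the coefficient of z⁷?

The denominator gives the recurrence a_n = 2a_(n−1) + 3a_(n−2) for n ≥ 3; the numerator fixes a_0 = 3, a_1 = 5, a_2 = 21.
Iterating: 3, 5, 21, 57, 177, 525, 1581, 4737, so a_7 = 4737.

4737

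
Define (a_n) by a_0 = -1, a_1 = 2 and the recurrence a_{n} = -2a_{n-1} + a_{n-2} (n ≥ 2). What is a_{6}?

-169

The ordinary generating function has denominator 1 + 2x - x^2.
Iterating the recurrence: a_0,…,a_{6} = -1, 2, -5, 12, -29, 70, -169.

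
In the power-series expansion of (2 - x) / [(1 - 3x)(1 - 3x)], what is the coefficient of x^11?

The denominator gives the recurrence a_n = 6a_(n−1) − 9a_(n−2) for n ≥ 2; the numerator fixes a_0 = 2, a_1 = 11.
Iterating: 2, 11, 48, 189, 702, 2511, 8748, 29889, 100602, 334611, 1102248, 3601989, so a_11 = 3601989.

3601989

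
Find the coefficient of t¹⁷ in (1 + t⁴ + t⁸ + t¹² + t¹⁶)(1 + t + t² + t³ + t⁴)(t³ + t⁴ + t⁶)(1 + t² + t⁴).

10

(1 + t⁴ + t⁸ + t¹² + t¹⁶) has coefficients 1,0,0,0,1,0,0,0,1,0,0,0,1,0,0,0,1 for degrees 0…16.
(1 + t + t² + t³ + t⁴) has coefficients 1,1,1,1,1,0,0,0,0,0,0,0,0,0,0,0,0,0 for degrees 0…17.
Multiplying by (t³ + t⁴ + t⁶) gives running coefficients 0,0,0,1,2,2,3,3,2,1,1,0,0,0,0,0,0,0 for degrees 0…17.
Finally multiplying by (1 + t² + t⁴), the product of all factors after the first has coefficients 0,0,0,1,2,3,5,6,7,6,6,4,3,1,1,0,0,0 for degrees 0…17.
[t¹⁷] = 1·0 + 1·1 + 1·6 + 1·3 + 1·0 = 10.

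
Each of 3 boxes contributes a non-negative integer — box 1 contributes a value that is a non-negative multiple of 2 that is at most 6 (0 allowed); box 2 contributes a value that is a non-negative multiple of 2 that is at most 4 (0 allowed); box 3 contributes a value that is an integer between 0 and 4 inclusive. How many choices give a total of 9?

The generating function for the choices is (1 + z² + z⁴ + z⁶)·(1 + z² + z⁴)·(1 + z + z² + z³ + z⁴); the count is [z⁹].
(1 + z² + z⁴ + z⁶) has coefficients 1,0,1,0,1,0,1 for degrees 0…6.
(1 + z² + z⁴) has coefficients 1,0,1,0,1,0,0,0,0,0 for degrees 0…9.
Finally multiplying by (1 + z + z² + z³ + z⁴), the product of all factors after the first has coefficients 1,1,2,2,3,2,2,1,1,0 for degrees 0…9.
[z⁹] = 1·0 + 1·1 + 1·2 + 1·2 = 5.

5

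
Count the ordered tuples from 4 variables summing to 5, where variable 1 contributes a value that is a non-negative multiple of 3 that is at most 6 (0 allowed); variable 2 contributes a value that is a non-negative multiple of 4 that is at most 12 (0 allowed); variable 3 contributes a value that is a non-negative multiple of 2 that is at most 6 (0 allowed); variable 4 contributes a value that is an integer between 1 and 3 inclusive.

The generating function for the choices is (1 + y^3 + y^6)·(1 + y^4 + y^8 + y^12)·(1 + y^2 + y^4 + y^6)·(y + y^2 + y^3); the count is [y^5].
(1 + y^3 + y^6) has coefficients 1,0,0,1,0,0 for degrees 0…5.
(1 + y^4 + y^8 + y^12) has coefficients 1,0,0,0,1,0 for degrees 0…5.
Multiplying by (1 + y^2 + y^4 + y^6) gives running coefficients 1,0,1,0,2,0 for degrees 0…5.
Finally multiplying by (y + y^2 + y^3), the product of all factors after the first has coefficients 0,1,1,2,1,3 for degrees 0…5.
[y^5] = 1·3 + 1·1 = 4.

4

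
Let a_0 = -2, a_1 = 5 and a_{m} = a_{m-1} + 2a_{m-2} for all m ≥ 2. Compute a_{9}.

The ordinary generating function has denominator 1 - q - 2q^2.
Iterating the recurrence: a_0,…,a_{9} = -2, 5, 1, 11, 13, 35, 61, 131, 253, 515.

515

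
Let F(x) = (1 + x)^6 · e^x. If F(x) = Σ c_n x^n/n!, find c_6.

13327

The EGF product rule gives c_6 = Σ_{k_1+k_2=6} C(6; k_1,k_2) · ∏ g_i(k_i), where (1+x)^6 gives the falling factorial (6)_k; e^x gives (1)^k.
g_1(k) for k = 0…6: 1, 6, 30, 120, 360, 720, 720.
g_2(k) for k = 0…6: 1, 1, 1, 1, 1, 1, 1.
c_6 = Σ_k C(6,k)·g_1(k)·g_2(6−k) = 1·1·1 + 6·6·1 + 15·30·1 + 20·120·1 + 15·360·1 + 6·720·1 + 1·720·1 = 1 + 36 + 450 + 2400 + 5400 + 4320 + 720 = 13327.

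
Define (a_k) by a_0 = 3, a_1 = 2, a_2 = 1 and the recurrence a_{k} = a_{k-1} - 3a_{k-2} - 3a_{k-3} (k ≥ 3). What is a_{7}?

The ordinary generating function has denominator 1 - q + 3q^2 + 3q^3.
Iterating the recurrence: a_0,…,a_{7} = 3, 2, 1, -14, -23, 16, 127, 148.

148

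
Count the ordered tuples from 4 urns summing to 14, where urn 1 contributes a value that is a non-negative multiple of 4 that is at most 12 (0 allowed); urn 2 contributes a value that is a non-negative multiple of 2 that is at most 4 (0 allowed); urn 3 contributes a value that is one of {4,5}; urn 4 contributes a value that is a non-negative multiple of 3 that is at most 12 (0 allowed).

The generating function for the choices is (1 + z^4 + z^8 + z^12)·(1 + z^2 + z^4)·(z^4 + z^5)·(1 + z^3 + z^6 + z^9 + z^12); the count is [z^14].
(1 + z^4 + z^8 + z^12) has coefficients 1,0,0,0,1,0,0,0,1,0,0,0,1 for degrees 0…12.
(1 + z^2 + z^4) has coefficients 1,0,1,0,1,0,0,0,0,0,0,0,0,0,0 for degrees 0…14.
Multiplying by (z^4 + z^5) gives running coefficients 0,0,0,0,1,1,1,1,1,1,0,0,0,0,0 for degrees 0…14.
Finally multiplying by (1 + z^3 + z^6 + z^9 + z^12), the product of all factors after the first has coefficients 0,0,0,0,1,1,1,2,2,2,2,2,2,2,2 for degrees 0…14.
[z^14] = 1·2 + 1·2 + 1·1 + 1·0 = 5.

5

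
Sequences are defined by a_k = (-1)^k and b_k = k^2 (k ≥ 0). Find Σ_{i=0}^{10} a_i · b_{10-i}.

55

Write out a_i and b_{10-i} for i = 0,…,10 and sum the products.
Σ = 1·100 − 1·81 + 1·64 − 1·49 + 1·36 − 1·25 + 1·16 − 1·9 + 1·4 − 1·1 + 1·0 = 55.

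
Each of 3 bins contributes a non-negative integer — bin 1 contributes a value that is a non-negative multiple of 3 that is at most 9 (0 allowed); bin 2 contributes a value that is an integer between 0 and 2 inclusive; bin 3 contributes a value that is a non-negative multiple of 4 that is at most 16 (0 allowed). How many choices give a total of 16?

3

The generating function for the choices is (1 + z^3 + z^6 + z^9)·(1 + z + z^2)·(1 + z^4 + z^8 + z^12 + z^16); the count is [z^16].
(1 + z^3 + z^6 + z^9) has coefficients 1,0,0,1,0,0,1,0,0,1 for degrees 0…9.
(1 + z + z^2) has coefficients 1,1,1,0,0,0,0,0,0,0,0,0,0,0,0,0,0 for degrees 0…16.
Finally multiplying by (1 + z^4 + z^8 + z^12 + z^16), the product of all factors after the first has coefficients 1,1,1,0,1,1,1,0,1,1,1,0,1,1,1,0,1 for degrees 0…16.
[z^16] = 1·1 + 1·1 + 1·1 + 1·0 = 3.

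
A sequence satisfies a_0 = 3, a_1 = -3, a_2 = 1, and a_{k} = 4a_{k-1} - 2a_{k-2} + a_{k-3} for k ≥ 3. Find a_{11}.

The ordinary generating function has denominator 1 - 4x + 2x^2 - x^3.
Iterating the recurrence: a_0,…,a_{11} = 3, -3, 1, 13, 47, 163, 571, 2005, 7041, 24725, 86823, 304883.

304883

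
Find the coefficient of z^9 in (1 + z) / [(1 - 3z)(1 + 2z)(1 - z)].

23551

The denominator gives the recurrence a_n = 2a_(n−1) + 5a_(n−2) − 6a_(n−3) for n ≥ 3; the numerator fixes a_0 = 1, a_1 = 3, a_2 = 11.
Iterating: 1, 3, 11, 31, 99, 287, 883, 2607, 7907, 23551, so a_9 = 23551.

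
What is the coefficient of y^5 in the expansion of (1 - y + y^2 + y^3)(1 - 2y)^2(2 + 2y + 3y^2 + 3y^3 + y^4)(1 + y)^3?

(1 - y + y^2 + y^3) has coefficients 1,-1,1,1 for degrees 0…3.
(1 - 2y)^2 has coefficients 1,-4,4,0,0,0 for degrees 0…5.
Multiplying by (2 + 2y + 3y^2 + 3y^3 + y^4) gives running coefficients 2,-6,3,-1,1,8 for degrees 0…5.
Finally multiplying by (1 + y)^3, the product of all factors after the first has coefficients 2,0,-9,-8,1,11 for degrees 0…5.
[y^5] = 1·11 − 1·1 + 1·(-8) + 1·(-9) = -7.

-7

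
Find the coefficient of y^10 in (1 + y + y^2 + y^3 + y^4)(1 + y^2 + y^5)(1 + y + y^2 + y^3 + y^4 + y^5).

7

(1 + y + y^2 + y^3 + y^4) has coefficients 1,1,1,1,1 for degrees 0…4.
(1 + y^2 + y^5) has coefficients 1,0,1,0,0,1,0,0,0,0,0 for degrees 0…10.
Finally multiplying by (1 + y + y^2 + y^3 + y^4 + y^5), the product of all factors after the first has coefficients 1,1,2,2,2,3,2,2,1,1,1 for degrees 0…10.
[y^10] = 1·1 + 1·1 + 1·1 + 1·2 + 1·2 = 7.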